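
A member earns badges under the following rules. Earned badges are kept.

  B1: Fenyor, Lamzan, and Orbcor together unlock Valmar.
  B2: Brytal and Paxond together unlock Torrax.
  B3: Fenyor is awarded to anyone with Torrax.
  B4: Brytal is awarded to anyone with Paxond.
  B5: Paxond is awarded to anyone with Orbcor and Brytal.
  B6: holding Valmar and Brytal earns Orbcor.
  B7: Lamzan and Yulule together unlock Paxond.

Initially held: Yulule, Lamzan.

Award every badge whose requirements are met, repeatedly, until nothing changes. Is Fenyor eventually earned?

Yes

With Lamzan and Yulule, Paxond is earned (B7).
With Paxond, Brytal is earned (B4).
With Brytal and Paxond, Torrax is earned (B2).
With Torrax, Fenyor is earned (B3).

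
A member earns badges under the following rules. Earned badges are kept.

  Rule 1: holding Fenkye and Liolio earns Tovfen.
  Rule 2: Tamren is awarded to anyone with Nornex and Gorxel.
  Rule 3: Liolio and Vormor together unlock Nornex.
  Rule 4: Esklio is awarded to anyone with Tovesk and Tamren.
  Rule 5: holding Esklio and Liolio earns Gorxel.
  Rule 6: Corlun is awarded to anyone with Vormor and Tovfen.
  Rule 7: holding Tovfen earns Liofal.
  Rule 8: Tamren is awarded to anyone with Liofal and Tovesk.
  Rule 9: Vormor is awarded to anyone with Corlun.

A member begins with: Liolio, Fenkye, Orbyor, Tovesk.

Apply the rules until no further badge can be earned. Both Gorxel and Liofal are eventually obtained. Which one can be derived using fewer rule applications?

Liofal: With Fenkye and Liolio, Tovfen is earned (Rule 1). With Tovfen, Liofal is earned (Rule 7). [2 rule applications]
Gorxel: With Fenkye and Liolio, Tovfen is earned (Rule 1). With Tovfen, Liofal is earned (Rule 7). With Liofal and Tovesk, Tamren is earned (Rule 8). With Tovesk and Tamren, Esklio is earned (Rule 4). With Esklio and Liolio, Gorxel is earned (Rule 5). [5 rule applications]
Liofal needs fewer.

Liofal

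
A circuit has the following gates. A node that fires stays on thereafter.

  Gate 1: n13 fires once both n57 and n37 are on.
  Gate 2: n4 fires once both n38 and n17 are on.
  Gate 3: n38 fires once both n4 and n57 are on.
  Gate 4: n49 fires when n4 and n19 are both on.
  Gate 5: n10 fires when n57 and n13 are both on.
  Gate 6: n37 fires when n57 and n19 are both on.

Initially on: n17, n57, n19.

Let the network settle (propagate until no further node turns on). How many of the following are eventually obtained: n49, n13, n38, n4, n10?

2

n57 and n19 are on, so n37 fires (Gate 6).
Gate 1: n57 and n37 on → n13 on.
n57 and n13 are on, so n10 fires (Gate 5).
n49 would need n4 and n19 (Gate 4), but n4 never turns on.
n13: reached.
n38 would need n4 and n57 (Gate 3), but n4 never turns on.
n4 would need n38 and n17 (Gate 2), but n38 never turns on.
n10: reached.
Reached: n13 and n10 — 2 of the 5.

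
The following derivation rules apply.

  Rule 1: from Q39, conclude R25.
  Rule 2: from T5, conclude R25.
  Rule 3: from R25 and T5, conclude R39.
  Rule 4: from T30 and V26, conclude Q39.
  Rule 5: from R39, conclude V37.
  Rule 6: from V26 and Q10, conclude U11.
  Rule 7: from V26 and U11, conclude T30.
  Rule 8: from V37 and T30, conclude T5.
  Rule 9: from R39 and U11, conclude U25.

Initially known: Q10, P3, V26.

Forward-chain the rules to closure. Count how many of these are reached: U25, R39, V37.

0

U25 would need R39 and U11 (Rule 9), but R39 is never established.
R39 would need R25 and T5 (Rule 3), but T5 is never established.
V37 would need R39 (Rule 5), but R39 is never established.
None of the 3 are reached.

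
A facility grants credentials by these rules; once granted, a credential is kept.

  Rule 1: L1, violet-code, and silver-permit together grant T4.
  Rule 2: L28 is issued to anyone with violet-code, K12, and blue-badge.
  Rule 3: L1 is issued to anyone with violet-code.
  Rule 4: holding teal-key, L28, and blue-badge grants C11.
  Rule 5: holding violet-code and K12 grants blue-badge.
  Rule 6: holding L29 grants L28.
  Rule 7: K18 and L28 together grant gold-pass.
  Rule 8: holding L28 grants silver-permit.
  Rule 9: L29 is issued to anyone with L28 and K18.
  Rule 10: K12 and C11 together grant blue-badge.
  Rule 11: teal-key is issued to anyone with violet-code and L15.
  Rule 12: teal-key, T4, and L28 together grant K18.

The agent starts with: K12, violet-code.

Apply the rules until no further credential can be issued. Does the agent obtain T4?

Holding violet-code grants L1 (Rule 3).
Holding violet-code and K12 grants blue-badge (Rule 5).
Holding violet-code, K12, and blue-badge grants L28 (Rule 2).
Holding L28 grants silver-permit (Rule 8).
Holding L1, violet-code, and silver-permit grants T4 (Rule 1).

Yes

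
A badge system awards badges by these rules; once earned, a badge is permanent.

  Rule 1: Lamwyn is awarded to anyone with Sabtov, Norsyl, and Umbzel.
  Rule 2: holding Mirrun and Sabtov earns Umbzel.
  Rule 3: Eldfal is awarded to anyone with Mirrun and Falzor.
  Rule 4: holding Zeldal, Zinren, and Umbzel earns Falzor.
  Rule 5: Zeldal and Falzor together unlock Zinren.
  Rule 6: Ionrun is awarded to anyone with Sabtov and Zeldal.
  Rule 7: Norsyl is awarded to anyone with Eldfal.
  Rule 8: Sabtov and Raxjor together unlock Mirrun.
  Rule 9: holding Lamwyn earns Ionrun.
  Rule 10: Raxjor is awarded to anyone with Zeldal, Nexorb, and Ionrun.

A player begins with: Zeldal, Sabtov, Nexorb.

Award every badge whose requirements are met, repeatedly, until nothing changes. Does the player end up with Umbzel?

With Sabtov and Zeldal, Ionrun is earned (Rule 6).
With Zeldal, Nexorb, and Ionrun, Raxjor is earned (Rule 10).
With Sabtov and Raxjor, Mirrun is earned (Rule 8).
With Mirrun and Sabtov, Umbzel is earned (Rule 2).

Yes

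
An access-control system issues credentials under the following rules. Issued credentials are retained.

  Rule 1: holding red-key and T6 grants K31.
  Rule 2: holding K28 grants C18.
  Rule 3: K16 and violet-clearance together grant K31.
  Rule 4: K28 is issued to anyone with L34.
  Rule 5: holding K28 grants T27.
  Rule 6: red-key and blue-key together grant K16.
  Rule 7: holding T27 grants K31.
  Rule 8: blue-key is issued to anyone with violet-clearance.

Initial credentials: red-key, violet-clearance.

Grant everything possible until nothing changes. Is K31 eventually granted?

Holding violet-clearance grants blue-key (Rule 8).
Holding red-key and blue-key grants K16 (Rule 6).
Holding K16 and violet-clearance grants K31 (Rule 3).

Yes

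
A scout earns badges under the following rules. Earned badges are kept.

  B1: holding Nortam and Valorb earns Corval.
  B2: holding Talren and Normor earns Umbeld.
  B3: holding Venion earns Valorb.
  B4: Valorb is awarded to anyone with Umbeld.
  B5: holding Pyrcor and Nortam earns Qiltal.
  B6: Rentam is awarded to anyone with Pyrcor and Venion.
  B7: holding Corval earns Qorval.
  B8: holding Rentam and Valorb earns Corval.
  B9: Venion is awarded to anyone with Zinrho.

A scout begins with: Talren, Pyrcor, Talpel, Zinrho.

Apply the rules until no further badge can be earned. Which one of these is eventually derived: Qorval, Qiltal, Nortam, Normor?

Qorval

With Zinrho, Venion is earned (B9).
With Pyrcor and Venion, Rentam is earned (B6).
With Venion, Valorb is earned (B3).
With Rentam and Valorb, Corval is earned (B8).
With Corval, Qorval is earned (B7).
No rule produces Nortam, and it is not given. Qiltal would need Pyrcor and Nortam (B5), but Nortam is never earned. No rule produces Normor, and it is not given.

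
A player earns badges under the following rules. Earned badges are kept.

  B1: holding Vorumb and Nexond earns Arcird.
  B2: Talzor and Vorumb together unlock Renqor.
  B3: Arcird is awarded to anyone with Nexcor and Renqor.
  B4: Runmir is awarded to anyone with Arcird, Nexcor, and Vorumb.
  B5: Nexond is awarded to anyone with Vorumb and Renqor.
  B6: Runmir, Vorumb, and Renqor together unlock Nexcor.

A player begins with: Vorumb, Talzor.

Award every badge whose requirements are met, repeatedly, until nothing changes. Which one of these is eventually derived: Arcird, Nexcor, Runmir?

With Talzor and Vorumb, Renqor is earned (B2).
With Vorumb and Renqor, Nexond is earned (B5).
With Vorumb and Nexond, Arcird is earned (B1).
Nexcor would need Runmir, Vorumb, and Renqor (B6), but Runmir is never earned. Runmir would need Arcird, Nexcor, and Vorumb (B4), but Nexcor is never earned.

Arcird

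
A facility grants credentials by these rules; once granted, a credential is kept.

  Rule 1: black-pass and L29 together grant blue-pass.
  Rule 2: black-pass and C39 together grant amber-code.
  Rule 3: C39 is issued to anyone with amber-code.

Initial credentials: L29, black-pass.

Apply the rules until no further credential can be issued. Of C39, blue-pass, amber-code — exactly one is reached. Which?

Holding black-pass and L29 grants blue-pass (Rule 1).
C39 would need amber-code (Rule 3), but amber-code is never granted. amber-code would need black-pass and C39 (Rule 2), but C39 is never granted.

blue-pass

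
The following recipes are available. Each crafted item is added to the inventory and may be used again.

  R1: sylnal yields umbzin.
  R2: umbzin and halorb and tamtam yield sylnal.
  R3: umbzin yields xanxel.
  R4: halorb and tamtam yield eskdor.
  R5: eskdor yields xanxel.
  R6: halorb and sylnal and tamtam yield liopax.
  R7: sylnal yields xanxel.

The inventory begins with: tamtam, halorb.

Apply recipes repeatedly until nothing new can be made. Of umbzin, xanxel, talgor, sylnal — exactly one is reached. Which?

xanxel

Using R4, halorb and tamtam make eskdor.
Using R5, eskdor makes xanxel.
sylnal would need umbzin, halorb, and tamtam (R2), but umbzin is never obtained. umbzin would need sylnal (R1), but sylnal is never obtained. No rule produces talgor, and it is not given.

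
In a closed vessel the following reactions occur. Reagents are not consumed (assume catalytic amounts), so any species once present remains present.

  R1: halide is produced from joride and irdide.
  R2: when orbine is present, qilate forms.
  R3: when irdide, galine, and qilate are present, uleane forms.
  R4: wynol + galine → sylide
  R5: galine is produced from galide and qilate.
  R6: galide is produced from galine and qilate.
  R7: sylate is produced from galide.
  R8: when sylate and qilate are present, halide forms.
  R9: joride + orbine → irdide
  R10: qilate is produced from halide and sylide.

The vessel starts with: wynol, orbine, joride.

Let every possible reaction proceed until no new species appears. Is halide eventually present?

Yes

joride and orbine present → irdide forms (R9).
joride and irdide present → halide forms (R1).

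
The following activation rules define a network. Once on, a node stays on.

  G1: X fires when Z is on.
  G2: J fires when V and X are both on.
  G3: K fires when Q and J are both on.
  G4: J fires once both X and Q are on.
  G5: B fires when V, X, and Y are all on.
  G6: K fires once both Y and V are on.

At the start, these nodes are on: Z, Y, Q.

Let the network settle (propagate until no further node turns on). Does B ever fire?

B would need V, X, and Y (G5), but V never turns on.

No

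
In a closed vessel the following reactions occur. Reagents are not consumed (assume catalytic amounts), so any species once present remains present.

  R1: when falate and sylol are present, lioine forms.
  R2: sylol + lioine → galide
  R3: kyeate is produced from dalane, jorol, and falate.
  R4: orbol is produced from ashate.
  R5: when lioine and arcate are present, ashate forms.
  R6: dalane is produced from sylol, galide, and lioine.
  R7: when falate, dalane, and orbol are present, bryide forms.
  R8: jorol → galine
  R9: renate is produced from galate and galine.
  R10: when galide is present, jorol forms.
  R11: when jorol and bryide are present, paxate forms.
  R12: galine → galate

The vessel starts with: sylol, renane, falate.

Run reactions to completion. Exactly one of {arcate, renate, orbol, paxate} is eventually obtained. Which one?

renate

falate and sylol present → lioine forms (R1).
sylol and lioine present → galide forms (R2).
galide present → jorol forms (R10).
jorol present → galine forms (R8).
galine present → galate forms (R12).
galate and galine present → renate forms (R9).
paxate would need jorol and bryide (R11), but bryide never forms. orbol would need ashate (R4), but ashate never forms. No rule produces arcate, and it is not given.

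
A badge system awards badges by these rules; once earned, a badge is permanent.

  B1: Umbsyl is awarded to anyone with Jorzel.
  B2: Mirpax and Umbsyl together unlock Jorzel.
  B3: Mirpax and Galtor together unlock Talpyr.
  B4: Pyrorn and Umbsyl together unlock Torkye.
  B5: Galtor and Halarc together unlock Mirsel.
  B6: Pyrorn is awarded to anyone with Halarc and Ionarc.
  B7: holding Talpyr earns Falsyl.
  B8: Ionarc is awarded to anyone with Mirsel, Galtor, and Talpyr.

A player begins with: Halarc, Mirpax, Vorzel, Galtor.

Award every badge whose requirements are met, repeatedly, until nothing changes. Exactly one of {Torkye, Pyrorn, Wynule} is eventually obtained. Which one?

With Galtor and Halarc, Mirsel is earned (B5).
With Mirpax and Galtor, Talpyr is earned (B3).
With Mirsel, Galtor, and Talpyr, Ionarc is earned (B8).
With Halarc and Ionarc, Pyrorn is earned (B6).
Torkye would need Pyrorn and Umbsyl (B4), but Umbsyl is never earned. No rule produces Wynule, and it is not given.

Pyrorn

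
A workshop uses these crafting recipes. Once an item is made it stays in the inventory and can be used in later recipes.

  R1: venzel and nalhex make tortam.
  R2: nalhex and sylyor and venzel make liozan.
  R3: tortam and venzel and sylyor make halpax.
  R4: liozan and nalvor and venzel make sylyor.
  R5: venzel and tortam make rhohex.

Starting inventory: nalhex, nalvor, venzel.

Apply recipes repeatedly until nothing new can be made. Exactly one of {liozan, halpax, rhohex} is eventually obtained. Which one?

Using R1, venzel and nalhex make tortam.
venzel and tortam → rhohex (R5).
liozan would need nalhex, sylyor, and venzel (R2), but sylyor is never obtained. halpax would need tortam, venzel, and sylyor (R3), but sylyor is never obtained.

rhohex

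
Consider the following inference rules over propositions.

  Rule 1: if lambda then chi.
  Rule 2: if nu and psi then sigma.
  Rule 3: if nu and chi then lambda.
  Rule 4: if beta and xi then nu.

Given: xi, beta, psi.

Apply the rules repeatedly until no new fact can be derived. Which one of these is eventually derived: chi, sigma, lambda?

From beta and xi, Rule 4 gives nu.
nu and psi hold, so sigma follows (Rule 2).
lambda would need nu and chi (Rule 3), but chi is never established. chi would need lambda (Rule 1), but lambda is never established.

sigma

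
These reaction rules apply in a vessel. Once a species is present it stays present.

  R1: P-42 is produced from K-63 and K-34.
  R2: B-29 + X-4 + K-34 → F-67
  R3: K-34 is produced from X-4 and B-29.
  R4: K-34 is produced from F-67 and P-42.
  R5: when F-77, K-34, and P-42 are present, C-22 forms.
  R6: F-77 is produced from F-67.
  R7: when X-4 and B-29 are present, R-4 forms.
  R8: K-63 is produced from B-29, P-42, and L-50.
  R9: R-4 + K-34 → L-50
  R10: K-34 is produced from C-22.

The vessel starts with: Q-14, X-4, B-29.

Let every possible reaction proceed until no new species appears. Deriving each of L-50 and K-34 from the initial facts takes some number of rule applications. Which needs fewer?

K-34: X-4 and B-29 present → K-34 forms (R3). [1 rule application]
L-50: X-4 and B-29 present → K-34 forms (R3). X-4 and B-29 present → R-4 forms (R7). R-4 and K-34 present → L-50 forms (R9). [3 rule applications]
K-34 needs fewer.

K-34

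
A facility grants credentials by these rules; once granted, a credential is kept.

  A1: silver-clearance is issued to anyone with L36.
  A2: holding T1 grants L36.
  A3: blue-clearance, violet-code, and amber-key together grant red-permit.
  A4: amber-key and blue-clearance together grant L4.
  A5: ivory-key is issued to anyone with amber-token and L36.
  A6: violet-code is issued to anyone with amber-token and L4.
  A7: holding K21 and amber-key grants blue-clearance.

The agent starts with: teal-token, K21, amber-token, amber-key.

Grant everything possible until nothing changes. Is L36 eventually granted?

No

L36 would need T1 (A2), but T1 is never granted.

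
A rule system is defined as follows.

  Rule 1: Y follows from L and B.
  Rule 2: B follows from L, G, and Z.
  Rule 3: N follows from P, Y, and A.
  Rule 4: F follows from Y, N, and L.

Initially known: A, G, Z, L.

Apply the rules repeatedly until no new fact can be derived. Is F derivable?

F would need Y, N, and L (Rule 4), but N is never established.

No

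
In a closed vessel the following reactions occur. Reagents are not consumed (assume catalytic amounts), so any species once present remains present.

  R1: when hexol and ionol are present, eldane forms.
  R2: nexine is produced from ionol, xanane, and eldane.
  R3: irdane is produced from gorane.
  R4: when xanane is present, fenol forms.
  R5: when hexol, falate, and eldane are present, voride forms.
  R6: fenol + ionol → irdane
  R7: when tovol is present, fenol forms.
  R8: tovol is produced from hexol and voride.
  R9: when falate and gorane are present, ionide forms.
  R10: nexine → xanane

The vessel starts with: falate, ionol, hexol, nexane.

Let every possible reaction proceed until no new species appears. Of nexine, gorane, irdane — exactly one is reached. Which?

irdane

hexol and ionol present → eldane forms (R1).
hexol, falate, and eldane present → voride forms (R5).
hexol and voride present → tovol forms (R8).
tovol present → fenol forms (R7).
fenol and ionol present → irdane forms (R6).
nexine would need ionol, xanane, and eldane (R2), but xanane never forms. No rule produces gorane, and it is not given.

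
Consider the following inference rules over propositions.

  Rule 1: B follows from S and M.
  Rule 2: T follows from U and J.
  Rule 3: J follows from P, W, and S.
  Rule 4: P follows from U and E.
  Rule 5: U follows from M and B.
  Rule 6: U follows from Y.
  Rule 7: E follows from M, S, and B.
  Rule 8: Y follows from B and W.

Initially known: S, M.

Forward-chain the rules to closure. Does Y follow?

No

Y would need B and W (Rule 8), but W is never established.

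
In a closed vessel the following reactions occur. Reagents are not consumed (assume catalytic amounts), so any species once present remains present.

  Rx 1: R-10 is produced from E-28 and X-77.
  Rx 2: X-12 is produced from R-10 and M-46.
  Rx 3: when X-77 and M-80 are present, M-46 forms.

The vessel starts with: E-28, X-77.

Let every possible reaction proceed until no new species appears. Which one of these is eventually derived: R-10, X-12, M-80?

R-10

E-28 and X-77 present → R-10 forms (Rx 1).
X-12 would need R-10 and M-46 (Rx 2), but M-46 never forms. No rule produces M-80, and it is not given.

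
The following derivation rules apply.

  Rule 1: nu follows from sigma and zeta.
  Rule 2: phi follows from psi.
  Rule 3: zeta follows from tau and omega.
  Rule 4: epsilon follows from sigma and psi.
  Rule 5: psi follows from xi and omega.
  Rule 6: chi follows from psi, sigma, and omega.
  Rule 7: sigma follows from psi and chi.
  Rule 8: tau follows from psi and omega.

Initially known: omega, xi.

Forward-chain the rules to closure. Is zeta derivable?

xi and omega hold, so psi follows (Rule 5).
From psi and omega, Rule 8 gives tau.
From tau and omega, Rule 3 gives zeta.

Yes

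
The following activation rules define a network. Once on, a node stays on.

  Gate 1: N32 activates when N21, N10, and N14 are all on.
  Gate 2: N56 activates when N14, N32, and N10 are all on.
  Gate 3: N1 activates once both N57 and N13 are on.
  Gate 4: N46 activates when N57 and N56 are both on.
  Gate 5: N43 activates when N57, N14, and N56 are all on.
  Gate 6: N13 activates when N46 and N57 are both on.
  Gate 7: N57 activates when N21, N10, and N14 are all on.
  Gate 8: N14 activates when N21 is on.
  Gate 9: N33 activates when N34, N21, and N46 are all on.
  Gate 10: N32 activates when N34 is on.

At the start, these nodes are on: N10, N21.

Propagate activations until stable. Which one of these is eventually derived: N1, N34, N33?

Gate 8: N21 on → N14 on.
N21, N10, and N14 are on, so N32 activates (Gate 1).
N21, N10, and N14 are on, so N57 activates (Gate 7).
N14, N32, and N10 are on, so N56 activates (Gate 2).
Gate 4: N57 and N56 on → N46 on.
Gate 6: N46 and N57 on → N13 on.
N57 and N13 are on, so N1 activates (Gate 3).
No rule produces N34, and it is not given. N33 would need N34, N21, and N46 (Gate 9), but N34 never turns on.

N1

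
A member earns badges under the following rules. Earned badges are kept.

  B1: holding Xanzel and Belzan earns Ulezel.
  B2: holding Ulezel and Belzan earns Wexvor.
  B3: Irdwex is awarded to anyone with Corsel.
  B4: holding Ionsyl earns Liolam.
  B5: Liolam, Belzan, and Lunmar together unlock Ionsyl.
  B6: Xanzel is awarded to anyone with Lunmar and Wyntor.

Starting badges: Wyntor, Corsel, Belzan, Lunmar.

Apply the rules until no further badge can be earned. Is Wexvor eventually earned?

Yes

With Lunmar and Wyntor, Xanzel is earned (B6).
With Xanzel and Belzan, Ulezel is earned (B1).
With Ulezel and Belzan, Wexvor is earned (B2).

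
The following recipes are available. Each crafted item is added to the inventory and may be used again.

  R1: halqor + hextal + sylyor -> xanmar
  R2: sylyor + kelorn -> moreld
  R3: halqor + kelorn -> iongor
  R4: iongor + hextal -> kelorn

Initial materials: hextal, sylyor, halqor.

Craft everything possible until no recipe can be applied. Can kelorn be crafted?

kelorn would need iongor and hextal (R4), but iongor is never obtained.

No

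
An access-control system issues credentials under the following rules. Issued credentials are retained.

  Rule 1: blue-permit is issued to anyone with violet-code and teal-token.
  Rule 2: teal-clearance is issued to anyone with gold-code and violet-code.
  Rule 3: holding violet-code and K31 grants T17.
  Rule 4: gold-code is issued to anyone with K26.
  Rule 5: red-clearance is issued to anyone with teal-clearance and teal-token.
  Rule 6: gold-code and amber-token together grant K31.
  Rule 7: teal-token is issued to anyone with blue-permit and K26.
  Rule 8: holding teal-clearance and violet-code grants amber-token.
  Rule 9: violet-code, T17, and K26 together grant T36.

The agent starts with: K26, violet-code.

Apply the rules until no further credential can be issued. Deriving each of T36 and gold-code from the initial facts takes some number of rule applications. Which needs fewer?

gold-code

gold-code: Holding K26 grants gold-code (Rule 4). [1 rule application]
T36: Holding K26 grants gold-code (Rule 4). Holding gold-code and violet-code grants teal-clearance (Rule 2). Holding teal-clearance and violet-code grants amber-token (Rule 8). Holding gold-code and amber-token grants K31 (Rule 6). Holding violet-code and K31 grants T17 (Rule 3). Holding violet-code, T17, and K26 grants T36 (Rule 9). [6 rule applications]
gold-code needs fewer.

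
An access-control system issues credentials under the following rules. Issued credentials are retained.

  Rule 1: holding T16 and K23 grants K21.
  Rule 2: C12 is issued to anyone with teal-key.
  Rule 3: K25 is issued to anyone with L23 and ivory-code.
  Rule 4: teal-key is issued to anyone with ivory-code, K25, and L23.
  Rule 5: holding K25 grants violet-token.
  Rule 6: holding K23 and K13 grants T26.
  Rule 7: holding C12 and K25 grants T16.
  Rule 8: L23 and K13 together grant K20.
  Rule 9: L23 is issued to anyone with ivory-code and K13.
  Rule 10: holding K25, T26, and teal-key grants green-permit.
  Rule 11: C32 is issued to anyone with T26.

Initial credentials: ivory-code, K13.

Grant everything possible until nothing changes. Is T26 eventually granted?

T26 would need K23 and K13 (Rule 6), but K23 is never granted.

No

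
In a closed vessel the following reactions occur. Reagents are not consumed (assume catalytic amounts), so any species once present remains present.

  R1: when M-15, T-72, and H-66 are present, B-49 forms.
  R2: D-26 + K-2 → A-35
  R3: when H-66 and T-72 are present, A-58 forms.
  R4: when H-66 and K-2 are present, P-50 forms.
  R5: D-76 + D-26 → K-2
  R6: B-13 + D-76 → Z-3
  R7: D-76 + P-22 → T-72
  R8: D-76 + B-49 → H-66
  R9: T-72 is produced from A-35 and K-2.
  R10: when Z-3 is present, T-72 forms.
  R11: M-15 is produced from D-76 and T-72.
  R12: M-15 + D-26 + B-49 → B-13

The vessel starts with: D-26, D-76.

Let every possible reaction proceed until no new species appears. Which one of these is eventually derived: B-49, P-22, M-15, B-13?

M-15

D-76 and D-26 present → K-2 forms (R5).
D-26 and K-2 present → A-35 forms (R2).
A-35 and K-2 present → T-72 forms (R9).
D-76 and T-72 present → M-15 forms (R11).
B-13 would need M-15, D-26, and B-49 (R12), but B-49 never forms. No rule produces P-22, and it is not given. B-49 would need M-15, T-72, and H-66 (R1), but H-66 never forms.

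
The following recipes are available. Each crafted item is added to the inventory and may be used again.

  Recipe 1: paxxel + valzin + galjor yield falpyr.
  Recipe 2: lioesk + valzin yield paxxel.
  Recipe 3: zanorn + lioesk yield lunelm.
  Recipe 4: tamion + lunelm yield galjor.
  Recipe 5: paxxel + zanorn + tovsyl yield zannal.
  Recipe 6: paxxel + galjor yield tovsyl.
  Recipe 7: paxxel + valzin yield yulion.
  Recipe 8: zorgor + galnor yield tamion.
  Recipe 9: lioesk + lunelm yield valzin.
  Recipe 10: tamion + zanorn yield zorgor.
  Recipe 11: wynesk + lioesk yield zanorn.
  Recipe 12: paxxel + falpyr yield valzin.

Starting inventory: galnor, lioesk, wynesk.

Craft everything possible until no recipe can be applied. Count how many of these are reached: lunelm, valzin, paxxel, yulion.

4

Using Recipe 11, wynesk and lioesk make zanorn.
zanorn + lioesk → lunelm (Recipe 3).
Using Recipe 9, lioesk and lunelm make valzin.
lioesk + valzin → paxxel (Recipe 2).
paxxel + valzin → yulion (Recipe 7).
lunelm: reached.
valzin: reached.
paxxel: reached.
yulion: reached.
All 4 are reached.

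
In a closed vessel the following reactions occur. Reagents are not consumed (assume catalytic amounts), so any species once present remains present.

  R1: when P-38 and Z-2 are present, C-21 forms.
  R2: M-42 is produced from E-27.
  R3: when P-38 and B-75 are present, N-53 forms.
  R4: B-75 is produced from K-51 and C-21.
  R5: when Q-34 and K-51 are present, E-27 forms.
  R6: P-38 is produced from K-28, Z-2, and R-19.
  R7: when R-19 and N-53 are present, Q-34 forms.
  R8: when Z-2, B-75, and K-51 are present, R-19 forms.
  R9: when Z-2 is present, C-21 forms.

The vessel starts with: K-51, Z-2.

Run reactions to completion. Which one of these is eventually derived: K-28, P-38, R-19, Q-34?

Z-2 present → C-21 forms (R9).
K-51 and C-21 present → B-75 forms (R4).
Z-2, B-75, and K-51 present → R-19 forms (R8).
Q-34 would need R-19 and N-53 (R7), but N-53 never forms. No rule produces K-28, and it is not given. P-38 would need K-28, Z-2, and R-19 (R6), but K-28 never forms.

R-19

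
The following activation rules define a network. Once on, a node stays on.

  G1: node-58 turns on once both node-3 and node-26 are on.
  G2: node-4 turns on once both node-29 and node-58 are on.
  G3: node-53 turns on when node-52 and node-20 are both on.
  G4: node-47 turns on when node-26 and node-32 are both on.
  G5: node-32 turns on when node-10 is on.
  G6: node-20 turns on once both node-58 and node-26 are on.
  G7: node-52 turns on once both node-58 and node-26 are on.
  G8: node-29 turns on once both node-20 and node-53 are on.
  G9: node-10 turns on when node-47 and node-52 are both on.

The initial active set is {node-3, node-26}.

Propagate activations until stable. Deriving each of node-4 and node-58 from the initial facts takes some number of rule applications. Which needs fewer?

node-58

node-58: G1: node-3 and node-26 on → node-58 on. [1 rule application]
node-4: G1: node-3 and node-26 on → node-58 on. G7: node-58 and node-26 on → node-52 on. node-58 and node-26 are on, so node-20 turns on (G6). node-52 and node-20 are on, so node-53 turns on (G3). node-20 and node-53 are on, so node-29 turns on (G8). node-29 and node-58 are on, so node-4 turns on (G2). [6 rule applications]
node-58 needs fewer.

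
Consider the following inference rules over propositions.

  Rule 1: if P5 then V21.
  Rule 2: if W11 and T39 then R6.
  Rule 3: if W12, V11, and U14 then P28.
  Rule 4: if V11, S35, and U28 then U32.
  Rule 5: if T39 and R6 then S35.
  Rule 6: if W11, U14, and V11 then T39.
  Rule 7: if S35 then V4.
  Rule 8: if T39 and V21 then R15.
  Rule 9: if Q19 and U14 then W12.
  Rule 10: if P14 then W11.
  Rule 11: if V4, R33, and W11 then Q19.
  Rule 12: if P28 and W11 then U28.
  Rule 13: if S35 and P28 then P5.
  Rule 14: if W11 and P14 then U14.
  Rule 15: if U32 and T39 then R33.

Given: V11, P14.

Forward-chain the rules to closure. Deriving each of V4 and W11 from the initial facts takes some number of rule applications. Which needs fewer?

W11: P14 holds, so W11 follows (Rule 10). [1 rule application]
V4: From P14, Rule 10 gives W11. From W11 and P14, Rule 14 gives U14. W11, U14, and V11 hold, so T39 follows (Rule 6). W11 and T39 hold, so R6 follows (Rule 2). T39 and R6 hold, so S35 follows (Rule 5). From S35, Rule 7 gives V4. [6 rule applications]
W11 needs fewer.

W11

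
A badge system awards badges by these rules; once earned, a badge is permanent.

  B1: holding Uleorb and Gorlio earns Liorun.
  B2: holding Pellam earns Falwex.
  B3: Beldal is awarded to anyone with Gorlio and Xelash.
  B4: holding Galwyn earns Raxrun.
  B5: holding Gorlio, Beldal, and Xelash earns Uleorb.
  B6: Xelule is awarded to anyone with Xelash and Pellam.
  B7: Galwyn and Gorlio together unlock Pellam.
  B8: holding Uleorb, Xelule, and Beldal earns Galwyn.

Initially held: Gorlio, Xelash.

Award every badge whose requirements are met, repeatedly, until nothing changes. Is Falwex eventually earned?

No

Falwex would need Pellam (B2), but Pellam is never earned.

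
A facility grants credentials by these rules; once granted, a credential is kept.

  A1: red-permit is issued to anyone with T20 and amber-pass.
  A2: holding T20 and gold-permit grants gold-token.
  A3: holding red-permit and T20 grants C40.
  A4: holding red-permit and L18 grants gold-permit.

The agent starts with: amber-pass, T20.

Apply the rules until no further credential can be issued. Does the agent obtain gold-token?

No

gold-token would need T20 and gold-permit (A2), but gold-permit is never granted.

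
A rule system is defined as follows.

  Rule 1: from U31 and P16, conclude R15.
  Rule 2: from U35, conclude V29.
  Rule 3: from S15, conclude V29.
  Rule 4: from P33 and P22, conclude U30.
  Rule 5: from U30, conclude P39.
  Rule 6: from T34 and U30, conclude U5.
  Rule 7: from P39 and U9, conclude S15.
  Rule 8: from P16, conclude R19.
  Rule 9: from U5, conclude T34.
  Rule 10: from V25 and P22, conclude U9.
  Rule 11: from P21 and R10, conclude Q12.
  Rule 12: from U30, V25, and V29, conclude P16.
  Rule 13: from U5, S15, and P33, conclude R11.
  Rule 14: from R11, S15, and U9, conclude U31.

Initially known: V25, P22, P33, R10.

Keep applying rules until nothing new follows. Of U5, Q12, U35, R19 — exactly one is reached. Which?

P33 and P22 hold, so U30 follows (Rule 4).
From V25 and P22, Rule 10 gives U9.
U30 holds, so P39 follows (Rule 5).
From P39 and U9, Rule 7 gives S15.
From S15, Rule 3 gives V29.
U30, V25, and V29 hold, so P16 follows (Rule 12).
From P16, Rule 8 gives R19.
Q12 would need P21 and R10 (Rule 11), but P21 is never established. U5 would need T34 and U30 (Rule 6), but T34 is never established. No rule produces U35, and it is not given.

R19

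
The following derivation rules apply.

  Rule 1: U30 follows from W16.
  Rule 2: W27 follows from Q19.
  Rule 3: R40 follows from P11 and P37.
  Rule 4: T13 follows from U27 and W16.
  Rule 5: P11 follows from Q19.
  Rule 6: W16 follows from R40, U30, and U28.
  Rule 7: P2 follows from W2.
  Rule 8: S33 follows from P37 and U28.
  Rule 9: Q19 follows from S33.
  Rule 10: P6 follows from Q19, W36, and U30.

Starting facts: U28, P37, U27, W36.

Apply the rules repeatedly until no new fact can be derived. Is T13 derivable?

No

T13 would need U27 and W16 (Rule 4), but W16 is never established.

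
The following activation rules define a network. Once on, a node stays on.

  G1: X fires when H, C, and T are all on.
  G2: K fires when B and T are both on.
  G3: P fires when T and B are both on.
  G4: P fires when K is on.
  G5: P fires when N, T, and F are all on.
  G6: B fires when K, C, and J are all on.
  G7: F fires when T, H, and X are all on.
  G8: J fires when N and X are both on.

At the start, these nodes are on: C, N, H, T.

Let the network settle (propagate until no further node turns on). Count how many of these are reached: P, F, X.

H, C, and T are on, so X fires (G1).
G7: T, H, and X on → F on.
G5: N, T, and F on → P on.
P: reached.
F: reached.
X: reached.
All 3 are reached.

3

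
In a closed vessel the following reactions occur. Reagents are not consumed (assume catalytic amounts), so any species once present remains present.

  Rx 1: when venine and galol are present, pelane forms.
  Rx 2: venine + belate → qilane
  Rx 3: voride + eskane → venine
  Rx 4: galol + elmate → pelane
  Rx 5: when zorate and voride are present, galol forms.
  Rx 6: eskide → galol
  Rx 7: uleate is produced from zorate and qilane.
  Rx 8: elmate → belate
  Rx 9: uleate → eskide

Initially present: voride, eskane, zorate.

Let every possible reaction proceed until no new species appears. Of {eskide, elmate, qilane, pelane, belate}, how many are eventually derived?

1

zorate and voride present → galol forms (Rx 5).
voride and eskane present → venine forms (Rx 3).
venine and galol present → pelane forms (Rx 1).
eskide would need uleate (Rx 9), but uleate never forms.
No rule produces elmate, and it is not given.
qilane would need venine and belate (Rx 2), but belate never forms.
pelane: reached.
belate would need elmate (Rx 8), but elmate never forms.
Reached: pelane — 1 of the 5.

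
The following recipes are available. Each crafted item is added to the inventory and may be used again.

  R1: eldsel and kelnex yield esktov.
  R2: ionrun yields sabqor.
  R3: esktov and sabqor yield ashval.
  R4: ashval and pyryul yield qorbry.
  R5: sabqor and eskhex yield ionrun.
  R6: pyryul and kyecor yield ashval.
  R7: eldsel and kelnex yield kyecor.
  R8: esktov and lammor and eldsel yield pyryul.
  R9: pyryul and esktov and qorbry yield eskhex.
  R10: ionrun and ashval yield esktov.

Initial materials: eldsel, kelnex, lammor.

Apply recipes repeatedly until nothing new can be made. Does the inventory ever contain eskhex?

Using R7, eldsel and kelnex make kyecor.
eldsel and kelnex → esktov (R1).
Using R8, esktov, lammor, and eldsel make pyryul.
pyryul and kyecor → ashval (R6).
ashval and pyryul → qorbry (R4).
Using R9, pyryul, esktov, and qorbry make eskhex.

Yes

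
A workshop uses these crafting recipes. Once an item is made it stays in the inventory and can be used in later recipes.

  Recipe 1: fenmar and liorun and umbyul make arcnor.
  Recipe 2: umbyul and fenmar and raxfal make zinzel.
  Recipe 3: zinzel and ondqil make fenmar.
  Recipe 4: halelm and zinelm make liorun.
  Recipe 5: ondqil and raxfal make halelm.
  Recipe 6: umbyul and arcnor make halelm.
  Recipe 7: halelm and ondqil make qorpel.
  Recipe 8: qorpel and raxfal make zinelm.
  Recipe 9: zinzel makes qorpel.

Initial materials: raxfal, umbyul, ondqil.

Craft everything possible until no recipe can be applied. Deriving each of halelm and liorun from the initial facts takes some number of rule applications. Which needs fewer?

halelm: Using Recipe 5, ondqil and raxfal make halelm. [1 rule application]
liorun: ondqil and raxfal → halelm (Recipe 5). halelm and ondqil → qorpel (Recipe 7). Using Recipe 8, qorpel and raxfal make zinelm. halelm and zinelm → liorun (Recipe 4). [4 rule applications]
halelm needs fewer.

halelm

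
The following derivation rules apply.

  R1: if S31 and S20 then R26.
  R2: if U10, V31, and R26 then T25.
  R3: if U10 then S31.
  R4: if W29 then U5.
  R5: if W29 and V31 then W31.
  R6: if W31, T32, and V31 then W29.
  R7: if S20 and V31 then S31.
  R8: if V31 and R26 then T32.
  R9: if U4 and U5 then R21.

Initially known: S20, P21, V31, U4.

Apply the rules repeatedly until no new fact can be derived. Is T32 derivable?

From S20 and V31, R7 gives S31.
S31 and S20 hold, so R26 follows (R1).
V31 and R26 hold, so T32 follows (R8).

Yes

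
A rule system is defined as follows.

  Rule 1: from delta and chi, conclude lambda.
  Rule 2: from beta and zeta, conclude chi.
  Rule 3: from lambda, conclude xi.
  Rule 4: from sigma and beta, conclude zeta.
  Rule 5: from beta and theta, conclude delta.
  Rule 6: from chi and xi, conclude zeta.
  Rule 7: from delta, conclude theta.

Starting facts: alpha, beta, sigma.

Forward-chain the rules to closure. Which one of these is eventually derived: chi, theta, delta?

chi

From sigma and beta, Rule 4 gives zeta.
beta and zeta hold, so chi follows (Rule 2).
theta would need delta (Rule 7), but delta is never established. delta would need beta and theta (Rule 5), but theta is never established.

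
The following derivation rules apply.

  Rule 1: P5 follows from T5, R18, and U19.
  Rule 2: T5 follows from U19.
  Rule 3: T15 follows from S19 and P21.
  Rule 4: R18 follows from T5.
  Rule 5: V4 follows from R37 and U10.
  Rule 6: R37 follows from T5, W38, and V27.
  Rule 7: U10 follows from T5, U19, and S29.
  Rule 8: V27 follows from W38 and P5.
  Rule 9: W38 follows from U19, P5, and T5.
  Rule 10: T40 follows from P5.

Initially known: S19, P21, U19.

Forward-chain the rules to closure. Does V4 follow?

V4 would need R37 and U10 (Rule 5), but U10 is never established.

No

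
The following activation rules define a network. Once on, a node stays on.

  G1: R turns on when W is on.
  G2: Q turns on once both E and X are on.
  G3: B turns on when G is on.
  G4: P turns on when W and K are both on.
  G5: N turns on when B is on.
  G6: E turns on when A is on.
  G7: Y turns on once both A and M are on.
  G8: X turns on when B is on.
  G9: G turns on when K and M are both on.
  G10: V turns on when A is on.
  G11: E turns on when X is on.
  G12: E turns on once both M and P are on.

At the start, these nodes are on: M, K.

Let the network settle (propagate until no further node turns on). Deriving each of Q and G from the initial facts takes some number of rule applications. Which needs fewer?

G: K and M are on, so G turns on (G9). [1 rule application]
Q: G9: K and M on → G on. G is on, so B turns on (G3). G8: B on → X on. X is on, so E turns on (G11). E and X are on, so Q turns on (G2). [5 rule applications]
G needs fewer.

G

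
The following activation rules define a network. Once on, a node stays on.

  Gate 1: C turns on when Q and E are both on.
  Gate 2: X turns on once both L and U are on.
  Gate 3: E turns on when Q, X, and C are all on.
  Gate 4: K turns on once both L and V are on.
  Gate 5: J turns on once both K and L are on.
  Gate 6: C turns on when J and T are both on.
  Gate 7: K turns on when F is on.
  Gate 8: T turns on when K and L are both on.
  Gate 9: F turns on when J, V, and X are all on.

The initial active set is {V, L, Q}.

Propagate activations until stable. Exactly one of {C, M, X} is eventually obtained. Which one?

Gate 4: L and V on → K on.
K and L are on, so T turns on (Gate 8).
K and L are on, so J turns on (Gate 5).
J and T are on, so C turns on (Gate 6).
No rule produces M, and it is not given. X would need L and U (Gate 2), but U never turns on.

C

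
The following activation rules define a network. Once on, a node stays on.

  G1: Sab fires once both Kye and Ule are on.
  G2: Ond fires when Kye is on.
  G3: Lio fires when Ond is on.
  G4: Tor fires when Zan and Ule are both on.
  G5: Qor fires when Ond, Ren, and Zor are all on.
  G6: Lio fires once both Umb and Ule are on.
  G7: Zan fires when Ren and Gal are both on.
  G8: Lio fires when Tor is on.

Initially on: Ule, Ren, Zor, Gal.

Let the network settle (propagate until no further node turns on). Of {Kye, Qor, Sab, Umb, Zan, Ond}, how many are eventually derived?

G7: Ren and Gal on → Zan on.
No rule produces Kye, and it is not given.
Qor would need Ond, Ren, and Zor (G5), but Ond never turns on.
Sab would need Kye and Ule (G1), but Kye never turns on.
No rule produces Umb, and it is not given.
Zan: reached.
Ond would need Kye (G2), but Kye never turns on.
Reached: Zan — 1 of the 6.

1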